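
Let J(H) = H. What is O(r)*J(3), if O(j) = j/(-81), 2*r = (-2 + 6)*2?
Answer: -4/27 ≈ -0.14815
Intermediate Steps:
r = 4 (r = ((-2 + 6)*2)/2 = (4*2)/2 = (1/2)*8 = 4)
O(j) = -j/81 (O(j) = j*(-1/81) = -j/81)
O(r)*J(3) = -1/81*4*3 = -4/81*3 = -4/27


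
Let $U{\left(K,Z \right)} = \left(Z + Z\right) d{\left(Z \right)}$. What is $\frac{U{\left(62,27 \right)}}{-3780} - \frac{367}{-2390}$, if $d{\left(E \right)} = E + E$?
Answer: $- \frac{10337}{16730} \approx -0.61787$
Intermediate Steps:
$d{\left(E \right)} = 2 E$
$U{\left(K,Z \right)} = 4 Z^{2}$ ($U{\left(K,Z \right)} = \left(Z + Z\right) 2 Z = 2 Z 2 Z = 4 Z^{2}$)
$\frac{U{\left(62,27 \right)}}{-3780} - \frac{367}{-2390} = \frac{4 \cdot 27^{2}}{-3780} - \frac{367}{-2390} = 4 \cdot 729 \left(- \frac{1}{3780}\right) - - \frac{367}{2390} = 2916 \left(- \frac{1}{3780}\right) + \frac{367}{2390} = - \frac{27}{35} + \frac{367}{2390} = - \frac{10337}{16730}$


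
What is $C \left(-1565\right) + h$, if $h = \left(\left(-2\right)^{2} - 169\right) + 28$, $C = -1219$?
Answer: $1907598$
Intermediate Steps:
$h = -137$ ($h = \left(4 - 169\right) + 28 = -165 + 28 = -137$)
$C \left(-1565\right) + h = \left(-1219\right) \left(-1565\right) - 137 = 1907735 - 137 = 1907598$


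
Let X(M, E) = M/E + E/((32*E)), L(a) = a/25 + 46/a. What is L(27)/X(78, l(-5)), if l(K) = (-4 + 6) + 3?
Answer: 60128/337635 ≈ 0.17809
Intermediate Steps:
L(a) = 46/a + a/25 (L(a) = a*(1/25) + 46/a = a/25 + 46/a = 46/a + a/25)
l(K) = 5 (l(K) = 2 + 3 = 5)
X(M, E) = 1/32 + M/E (X(M, E) = M/E + E*(1/(32*E)) = M/E + 1/32 = 1/32 + M/E)
L(27)/X(78, l(-5)) = (46/27 + (1/25)*27)/(((78 + (1/32)*5)/5)) = (46*(1/27) + 27/25)/(((78 + 5/32)/5)) = (46/27 + 27/25)/(((⅕)*(2501/32))) = 1879/(675*(2501/160)) = (1879/675)*(160/2501) = 60128/337635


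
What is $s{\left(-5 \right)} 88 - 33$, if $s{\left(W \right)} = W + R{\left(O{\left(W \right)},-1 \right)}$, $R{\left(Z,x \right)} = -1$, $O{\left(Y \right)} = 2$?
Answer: $-561$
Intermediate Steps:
$s{\left(W \right)} = -1 + W$ ($s{\left(W \right)} = W - 1 = -1 + W$)
$s{\left(-5 \right)} 88 - 33 = \left(-1 - 5\right) 88 - 33 = \left(-6\right) 88 - 33 = -528 - 33 = -561$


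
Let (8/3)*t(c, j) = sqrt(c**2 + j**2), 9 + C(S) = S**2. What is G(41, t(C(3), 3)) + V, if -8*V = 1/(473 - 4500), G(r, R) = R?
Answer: 9061/8054 ≈ 1.1250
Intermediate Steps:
C(S) = -9 + S**2
t(c, j) = 3*sqrt(c**2 + j**2)/8
V = 1/32216 (V = -1/(8*(473 - 4500)) = -1/8/(-4027) = -1/8*(-1/4027) = 1/32216 ≈ 3.1040e-5)
G(41, t(C(3), 3)) + V = 3*sqrt((-9 + 3**2)**2 + 3**2)/8 + 1/32216 = 3*sqrt((-9 + 9)**2 + 9)/8 + 1/32216 = 3*sqrt(0**2 + 9)/8 + 1/32216 = 3*sqrt(0 + 9)/8 + 1/32216 = 3*sqrt(9)/8 + 1/32216 = (3/8)*3 + 1/32216 = 9/8 + 1/32216 = 9061/8054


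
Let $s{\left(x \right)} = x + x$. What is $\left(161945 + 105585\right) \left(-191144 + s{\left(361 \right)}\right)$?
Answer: $-50943597660$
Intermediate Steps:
$s{\left(x \right)} = 2 x$
$\left(161945 + 105585\right) \left(-191144 + s{\left(361 \right)}\right) = \left(161945 + 105585\right) \left(-191144 + 2 \cdot 361\right) = 267530 \left(-191144 + 722\right) = 267530 \left(-190422\right) = -50943597660$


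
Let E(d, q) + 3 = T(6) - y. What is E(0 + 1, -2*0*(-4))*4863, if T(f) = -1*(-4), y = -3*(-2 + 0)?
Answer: -24315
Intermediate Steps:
y = 6 (y = -3*(-2) = 6)
T(f) = 4
E(d, q) = -5 (E(d, q) = -3 + (4 - 1*6) = -3 + (4 - 6) = -3 - 2 = -5)
E(0 + 1, -2*0*(-4))*4863 = -5*4863 = -24315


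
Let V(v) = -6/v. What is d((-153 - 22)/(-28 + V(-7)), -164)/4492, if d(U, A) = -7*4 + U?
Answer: -819/170696 ≈ -0.0047980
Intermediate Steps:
d(U, A) = -28 + U
d((-153 - 22)/(-28 + V(-7)), -164)/4492 = (-28 + (-153 - 22)/(-28 - 6/(-7)))/4492 = (-28 - 175/(-28 - 6*(-⅐)))*(1/4492) = (-28 - 175/(-28 + 6/7))*(1/4492) = (-28 - 175/(-190/7))*(1/4492) = (-28 - 175*(-7/190))*(1/4492) = (-28 + 245/38)*(1/4492) = -819/38*1/4492 = -819/170696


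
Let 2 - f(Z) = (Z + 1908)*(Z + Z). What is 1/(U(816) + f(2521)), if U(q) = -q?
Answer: -1/22331832 ≈ -4.4779e-8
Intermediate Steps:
f(Z) = 2 - 2*Z*(1908 + Z) (f(Z) = 2 - (Z + 1908)*(Z + Z) = 2 - (1908 + Z)*2*Z = 2 - 2*Z*(1908 + Z))
1/(U(816) + f(2521)) = 1/(-1*816 + (2 - 3816*2521 - 2*2521²)) = 1/(-816 + (2 - 9620136 - 2*6355441)) = 1/(-816 + (2 - 9620136 - 12710882)) = 1/(-816 - 22331016) = 1/(-22331832) = -1/22331832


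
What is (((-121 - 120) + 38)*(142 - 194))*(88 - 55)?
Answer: 348348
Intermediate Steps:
(((-121 - 120) + 38)*(142 - 194))*(88 - 55) = ((-241 + 38)*(-52))*33 = -203*(-52)*33 = 10556*33 = 348348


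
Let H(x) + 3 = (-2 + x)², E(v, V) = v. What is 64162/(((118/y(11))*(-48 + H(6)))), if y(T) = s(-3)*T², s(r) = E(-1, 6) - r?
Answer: -1109086/295 ≈ -3759.6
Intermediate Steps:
H(x) = -3 + (-2 + x)²
s(r) = -1 - r
y(T) = 2*T² (y(T) = (-1 - 1*(-3))*T² = (-1 + 3)*T² = 2*T²)
64162/(((118/y(11))*(-48 + H(6)))) = 64162/(((118/((2*11²)))*(-48 + (-3 + (-2 + 6)²)))) = 64162/(((118/((2*121)))*(-48 + (-3 + 4²)))) = 64162/(((118/242)*(-48 + (-3 + 16)))) = 64162/(((118*(1/242))*(-48 + 13))) = 64162/(((59/121)*(-35))) = 64162/(-2065/121) = 64162*(-121/2065) = -1109086/295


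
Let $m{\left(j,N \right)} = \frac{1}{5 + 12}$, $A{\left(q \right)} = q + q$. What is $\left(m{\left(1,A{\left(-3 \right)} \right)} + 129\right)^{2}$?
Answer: $\frac{4813636}{289} \approx 16656.0$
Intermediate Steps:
$A{\left(q \right)} = 2 q$
$m{\left(j,N \right)} = \frac{1}{17}$
$\left(m{\left(1,A{\left(-3 \right)} \right)} + 129\right)^{2} = \left(\frac{1}{17} + 129\right)^{2} = \left(\frac{2194}{17}\right)^{2} = \frac{4813636}{289}$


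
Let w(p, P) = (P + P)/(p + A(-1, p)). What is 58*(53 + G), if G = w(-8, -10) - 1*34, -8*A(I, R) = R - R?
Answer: 1247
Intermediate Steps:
A(I, R) = 0 (A(I, R) = -(R - R)/8 = -⅛*0 = 0)
w(p, P) = 2*P/p (w(p, P) = (P + P)/(p + 0) = (2*P)/p = 2*P/p)
G = -63/2 (G = 2*(-10)/(-8) - 1*34 = 2*(-10)*(-⅛) - 34 = 5/2 - 34 = -63/2 ≈ -31.500)
58*(53 + G) = 58*(53 - 63/2) = 58*(43/2) = 1247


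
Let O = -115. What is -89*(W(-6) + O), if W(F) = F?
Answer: 10769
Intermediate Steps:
-89*(W(-6) + O) = -89*(-6 - 115) = -89*(-121) = 10769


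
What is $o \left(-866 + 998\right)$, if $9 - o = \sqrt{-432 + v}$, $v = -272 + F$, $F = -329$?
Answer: $1188 - 132 i \sqrt{1033} \approx 1188.0 - 4242.5 i$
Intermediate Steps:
$v = -601$ ($v = -272 - 329 = -601$)
$o = 9 - i \sqrt{1033}$ ($o = 9 - \sqrt{-432 - 601} = 9 - \sqrt{-1033} = 9 - i \sqrt{1033} \approx 9.0 - 32.14 i$)
$o \left(-866 + 998\right) = \left(9 - i \sqrt{1033}\right) \left(-866 + 998\right) = \left(9 - i \sqrt{1033}\right) 132 = 1188 - 132 i \sqrt{1033}$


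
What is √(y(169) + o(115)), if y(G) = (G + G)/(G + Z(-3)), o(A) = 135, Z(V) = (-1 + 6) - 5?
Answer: √137 ≈ 11.705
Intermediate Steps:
Z(V) = 0 (Z(V) = 5 - 5 = 0)
y(G) = 2 (y(G) = (G + G)/(G + 0) = (2*G)/G = 2)
√(y(169) + o(115)) = √(2 + 135) = √137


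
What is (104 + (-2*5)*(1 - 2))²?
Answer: 12996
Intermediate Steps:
(104 + (-2*5)*(1 - 2))² = (104 - 10*(-1))² = (104 + 10)² = 114² = 12996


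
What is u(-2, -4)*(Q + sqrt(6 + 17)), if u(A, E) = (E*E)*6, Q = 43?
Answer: 4128 + 96*sqrt(23) ≈ 4588.4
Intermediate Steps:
u(A, E) = 6*E**2 (u(A, E) = E**2*6 = 6*E**2)
u(-2, -4)*(Q + sqrt(6 + 17)) = (6*(-4)**2)*(43 + sqrt(6 + 17)) = (6*16)*(43 + sqrt(23)) = 96*(43 + sqrt(23)) = 4128 + 96*sqrt(23)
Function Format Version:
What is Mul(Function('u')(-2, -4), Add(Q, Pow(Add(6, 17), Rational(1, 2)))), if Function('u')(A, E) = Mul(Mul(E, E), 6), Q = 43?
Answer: Add(4128, Mul(96, Pow(23, Rational(1, 2)))) ≈ 4588.4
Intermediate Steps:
Function('u')(A, E) = Mul(6, Pow(E, 2)) (Function('u')(A, E) = Mul(Pow(E, 2), 6) = Mul(6, Pow(E, 2)))
Mul(Function('u')(-2, -4), Add(Q, Pow(Add(6, 17), Rational(1, 2)))) = Mul(Mul(6, Pow(-4, 2)), Add(43, Pow(Add(6, 17), Rational(1, 2)))) = Mul(Mul(6, 16), Add(43, Pow(23, Rational(1, 2)))) = Mul(96, Add(43, Pow(23, Rational(1, 2)))) = Add(4128, Mul(96, Pow(23, Rational(1, 2))))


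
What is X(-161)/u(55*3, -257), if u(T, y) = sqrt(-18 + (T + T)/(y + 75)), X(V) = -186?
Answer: 62*I*sqrt(164073)/601 ≈ 41.786*I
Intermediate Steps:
u(T, y) = sqrt(-18 + 2*T/(75 + y)) (u(T, y) = sqrt(-18 + (2*T)/(75 + y)) = sqrt(-18 + 2*T/(75 + y)))
X(-161)/u(55*3, -257) = -186*(-I*sqrt(91)/sqrt(-675 + 55*3 - 9*(-257))) = -186*(-I*sqrt(91)/sqrt(-675 + 165 + 2313)) = -186*(-I*sqrt(164073)/1803) = -(-62)*I*sqrt(164073)/601 = 62*I*sqrt(164073)/601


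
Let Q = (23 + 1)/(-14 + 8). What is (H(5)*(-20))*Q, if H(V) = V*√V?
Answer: 400*√5 ≈ 894.43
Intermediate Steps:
H(V) = V^(3/2)
Q = -4 (Q = 24/(-6) = 24*(-⅙) = -4)
(H(5)*(-20))*Q = (5^(3/2)*(-20))*(-4) = ((5*√5)*(-20))*(-4) = -100*√5*(-4) = 400*√5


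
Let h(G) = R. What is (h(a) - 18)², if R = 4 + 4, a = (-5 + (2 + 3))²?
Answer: 100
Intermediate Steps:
a = 0 (a = (-5 + 5)² = 0² = 0)
R = 8
h(G) = 8
(h(a) - 18)² = (8 - 18)² = (-10)² = 100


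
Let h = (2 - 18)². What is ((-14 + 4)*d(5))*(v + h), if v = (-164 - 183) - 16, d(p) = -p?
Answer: -5350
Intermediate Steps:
h = 256 (h = (-16)² = 256)
v = -363 (v = -347 - 16 = -363)
((-14 + 4)*d(5))*(v + h) = ((-14 + 4)*(-1*5))*(-363 + 256) = -10*(-5)*(-107) = 50*(-107) = -5350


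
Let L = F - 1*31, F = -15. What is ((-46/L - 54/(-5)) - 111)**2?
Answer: 246016/25 ≈ 9840.6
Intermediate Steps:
L = -46 (L = -15 - 1*31 = -15 - 31 = -46)
((-46/L - 54/(-5)) - 111)**2 = ((-46/(-46) - 54/(-5)) - 111)**2 = ((-46*(-1/46) - 54*(-1/5)) - 111)**2 = ((1 + 54/5) - 111)**2 = (59/5 - 111)**2 = (-496/5)**2 = 246016/25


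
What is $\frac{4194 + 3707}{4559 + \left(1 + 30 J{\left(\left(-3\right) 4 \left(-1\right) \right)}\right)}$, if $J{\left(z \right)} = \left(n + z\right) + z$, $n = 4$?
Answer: $\frac{7901}{5400} \approx 1.4631$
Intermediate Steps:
$J{\left(z \right)} = 4 + 2 z$ ($J{\left(z \right)} = \left(4 + z\right) + z = 4 + 2 z$)
$\frac{4194 + 3707}{4559 + \left(1 + 30 J{\left(\left(-3\right) 4 \left(-1\right) \right)}\right)} = \frac{4194 + 3707}{4559 + \left(1 + 30 \left(4 + 2 \left(-3\right) 4 \left(-1\right)\right)\right)} = \frac{7901}{4559 + \left(1 + 30 \left(4 + 2 \left(\left(-12\right) \left(-1\right)\right)\right)\right)} = \frac{7901}{4559 + \left(1 + 30 \left(4 + 2 \cdot 12\right)\right)} = \frac{7901}{4559 + \left(1 + 30 \left(4 + 24\right)\right)} = \frac{7901}{4559 + \left(1 + 30 \cdot 28\right)} = \frac{7901}{4559 + \left(1 + 840\right)} = \frac{7901}{4559 + 841} = \frac{7901}{5400}$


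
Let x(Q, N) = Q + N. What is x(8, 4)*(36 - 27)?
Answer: 108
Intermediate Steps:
x(Q, N) = N + Q
x(8, 4)*(36 - 27) = (4 + 8)*(36 - 27) = 12*9 = 108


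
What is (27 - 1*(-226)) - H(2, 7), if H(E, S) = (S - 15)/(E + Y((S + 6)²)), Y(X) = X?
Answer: 43271/171 ≈ 253.05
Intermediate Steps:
H(E, S) = (-15 + S)/(E + (6 + S)²) (H(E, S) = (S - 15)/(E + (S + 6)²) = (-15 + S)/(E + (6 + S)²))
(27 - 1*(-226)) - H(2, 7) = (27 - 1*(-226)) - (-15 + 7)/(2 + (6 + 7)²) = (27 + 226) - (-8)/(2 + 13²) = 253 - (-8)/(2 + 169) = 253 - (-8)/171 = 253 - 1*(-8/171) = 253 + 8/171 = 43271/171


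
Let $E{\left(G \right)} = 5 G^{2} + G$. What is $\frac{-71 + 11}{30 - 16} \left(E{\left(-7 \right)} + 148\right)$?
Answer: $- \frac{11580}{7} \approx -1654.3$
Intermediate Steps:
$E{\left(G \right)} = G + 5 G^{2}$
$\frac{-71 + 11}{30 - 16} \left(E{\left(-7 \right)} + 148\right) = \frac{-71 + 11}{30 - 16} \left(- 7 \left(1 + 5 \left(-7\right)\right) + 148\right) = - \frac{60}{14} \left(- 7 \left(1 - 35\right) + 148\right) = \left(-60\right) \frac{1}{14} \left(\left(-7\right) \left(-34\right) + 148\right) = - \frac{30 \left(238 + 148\right)}{7} = \left(- \frac{30}{7}\right) 386 = - \frac{11580}{7}$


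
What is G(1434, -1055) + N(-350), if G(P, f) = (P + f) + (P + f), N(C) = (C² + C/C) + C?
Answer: 122909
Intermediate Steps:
N(C) = 1 + C + C² (N(C) = (C² + 1) + C = (1 + C²) + C = 1 + C + C²)
G(P, f) = 2*P + 2*f
G(1434, -1055) + N(-350) = (2*1434 + 2*(-1055)) + (1 - 350 + (-350)²) = (2868 - 2110) + (1 - 350 + 122500) = 758 + 122151 = 122909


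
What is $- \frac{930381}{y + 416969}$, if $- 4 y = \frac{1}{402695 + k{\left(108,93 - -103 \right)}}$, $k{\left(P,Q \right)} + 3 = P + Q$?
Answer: $- \frac{1499759285904}{672147356495} \approx -2.2313$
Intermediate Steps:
$k{\left(P,Q \right)} = -3 + P + Q$ ($k{\left(P,Q \right)} = -3 + \left(P + Q\right) = -3 + P + Q$)
$y = - \frac{1}{1611984}$ ($y = - \frac{1}{4 \left(402695 + \left(-3 + 108 + \left(93 - -103\right)\right)\right)} = - \frac{1}{4 \left(402695 + \left(-3 + 108 + \left(93 + 103\right)\right)\right)} = - \frac{1}{4 \left(402695 + \left(-3 + 108 + 196\right)\right)} = - \frac{1}{4 \left(402695 + 301\right)} = - \frac{1}{4 \cdot 402996} = \left(- \frac{1}{4}\right) \frac{1}{402996} = - \frac{1}{1611984} \approx -6.2035 \cdot 10^{-7}$)
$- \frac{930381}{y + 416969} = - \frac{930381}{- \frac{1}{1611984} + 416969} = - \frac{930381}{\frac{672147356495}{1611984}} = \left(-930381\right) \frac{1611984}{672147356495} = - \frac{1499759285904}{672147356495}$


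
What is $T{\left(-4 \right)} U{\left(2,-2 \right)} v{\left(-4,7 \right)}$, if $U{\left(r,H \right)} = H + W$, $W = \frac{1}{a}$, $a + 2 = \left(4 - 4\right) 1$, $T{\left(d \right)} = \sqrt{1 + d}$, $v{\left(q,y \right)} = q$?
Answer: $10 i \sqrt{3} \approx 17.32 i$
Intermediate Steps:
$a = -2$ ($a = -2 + \left(4 - 4\right) 1 = -2 + 0 \cdot 1 = -2 + 0 = -2$)
$W = - \frac{1}{2}$ ($W = \frac{1}{-2} = - \frac{1}{2} \approx -0.5$)
$U{\left(r,H \right)} = - \frac{1}{2} + H$ ($U{\left(r,H \right)} = H - \frac{1}{2} = - \frac{1}{2} + H$)
$T{\left(-4 \right)} U{\left(2,-2 \right)} v{\left(-4,7 \right)} = \sqrt{1 - 4} \left(- \frac{1}{2} - 2\right) \left(-4\right) = \sqrt{-3} \left(- \frac{5}{2}\right) \left(-4\right) = i \sqrt{3} \left(- \frac{5}{2}\right) \left(-4\right) = - \frac{5 i \sqrt{3}}{2} \left(-4\right) = 10 i \sqrt{3}$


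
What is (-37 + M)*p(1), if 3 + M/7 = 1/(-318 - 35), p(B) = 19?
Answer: -389139/353 ≈ -1102.4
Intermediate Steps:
M = -7420/353 (M = -21 + 7/(-318 - 35) = -21 + 7/(-353) = -21 + 7*(-1/353) = -21 - 7/353 = -7420/353 ≈ -21.020)
(-37 + M)*p(1) = (-37 - 7420/353)*19 = -20481/353*19 = -389139/353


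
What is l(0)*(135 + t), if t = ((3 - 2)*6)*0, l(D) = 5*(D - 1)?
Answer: -675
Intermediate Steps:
l(D) = -5 + 5*D (l(D) = 5*(-1 + D) = -5 + 5*D)
t = 0 (t = (1*6)*0 = 6*0 = 0)
l(0)*(135 + t) = (-5 + 5*0)*(135 + 0) = (-5 + 0)*135 = -5*135 = -675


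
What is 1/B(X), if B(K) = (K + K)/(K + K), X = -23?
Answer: 1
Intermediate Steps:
B(K) = 1 (B(K) = (2*K)/((2*K)) = (2*K)*(1/(2*K)) = 1)
1/B(X) = 1/1 = 1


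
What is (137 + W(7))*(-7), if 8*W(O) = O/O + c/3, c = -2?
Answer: -23023/24 ≈ -959.29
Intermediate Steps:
W(O) = 1/24 (W(O) = (O/O - 2/3)/8 = (1 - 2*⅓)/8 = (1 - ⅔)/8 = (⅛)*(⅓) = 1/24)
(137 + W(7))*(-7) = (137 + 1/24)*(-7) = (3289/24)*(-7) = -23023/24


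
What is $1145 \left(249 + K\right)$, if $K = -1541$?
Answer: $-1479340$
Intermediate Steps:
$1145 \left(249 + K\right) = 1145 \left(249 - 1541\right) = 1145 \left(-1292\right) = -1479340$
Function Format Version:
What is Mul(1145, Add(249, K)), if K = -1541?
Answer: -1479340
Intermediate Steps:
Mul(1145, Add(249, K)) = Mul(1145, Add(249, -1541)) = Mul(1145, -1292) = -1479340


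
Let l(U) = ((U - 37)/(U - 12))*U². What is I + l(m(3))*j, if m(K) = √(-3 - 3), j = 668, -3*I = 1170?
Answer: -12414 - 668*I*√6 ≈ -12414.0 - 1636.3*I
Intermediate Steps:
I = -390 (I = -⅓*1170 = -390)
m(K) = I*√6 (m(K) = √(-6) = I*√6)
l(U) = U²*(-37 + U)/(-12 + U) (l(U) = ((-37 + U)/(-12 + U))*U² = U²*(-37 + U)/(-12 + U))
I + l(m(3))*j = -390 + ((I*√6)²*(-37 + I*√6)/(-12 + I*√6))*668 = -390 - 6*(-37 + I*√6)/(-12 + I*√6)*668 = -390 - 4008*(-37 + I*√6)/(-12 + I*√6)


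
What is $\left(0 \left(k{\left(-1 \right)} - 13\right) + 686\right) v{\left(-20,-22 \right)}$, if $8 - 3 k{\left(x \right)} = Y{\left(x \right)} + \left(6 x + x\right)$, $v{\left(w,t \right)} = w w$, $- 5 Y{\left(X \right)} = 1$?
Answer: $274400$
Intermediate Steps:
$Y{\left(X \right)} = - \frac{1}{5}$ ($Y{\left(X \right)} = \left(- \frac{1}{5}\right) 1 = - \frac{1}{5}$)
$v{\left(w,t \right)} = w^{2}$
$k{\left(x \right)} = \frac{41}{15} - \frac{7 x}{3}$ ($k{\left(x \right)} = \frac{8}{3} - \frac{- \frac{1}{5} + \left(6 x + x\right)}{3} = \frac{8}{3} - \frac{- \frac{1}{5} + 7 x}{3} = \frac{8}{3} - \left(- \frac{1}{15} + \frac{7 x}{3}\right) = \frac{41}{15} - \frac{7 x}{3}$)
$\left(0 \left(k{\left(-1 \right)} - 13\right) + 686\right) v{\left(-20,-22 \right)} = \left(0 \left(\left(\frac{41}{15} - - \frac{7}{3}\right) - 13\right) + 686\right) \left(-20\right)^{2} = \left(0 \left(\left(\frac{41}{15} + \frac{7}{3}\right) - 13\right) + 686\right) 400 = \left(0 \left(\frac{76}{15} - 13\right) + 686\right) 400 = \left(0 \left(- \frac{119}{15}\right) + 686\right) 400 = \left(0 + 686\right) 400 = 686 \cdot 400 = 274400$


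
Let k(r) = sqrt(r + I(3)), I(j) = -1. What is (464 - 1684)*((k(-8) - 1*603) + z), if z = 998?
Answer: -481900 - 3660*I ≈ -4.819e+5 - 3660.0*I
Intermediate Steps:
k(r) = sqrt(-1 + r) (k(r) = sqrt(r - 1) = sqrt(-1 + r))
(464 - 1684)*((k(-8) - 1*603) + z) = (464 - 1684)*((sqrt(-1 - 8) - 1*603) + 998) = -1220*((sqrt(-9) - 603) + 998) = -1220*((3*I - 603) + 998) = -1220*((-603 + 3*I) + 998) = -1220*(395 + 3*I) = -481900 - 3660*I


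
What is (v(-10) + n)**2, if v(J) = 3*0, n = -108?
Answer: 11664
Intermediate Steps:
v(J) = 0
(v(-10) + n)**2 = (0 - 108)**2 = (-108)**2 = 11664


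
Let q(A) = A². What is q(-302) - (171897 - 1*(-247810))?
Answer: -328503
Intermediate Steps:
q(-302) - (171897 - 1*(-247810)) = (-302)² - (171897 - 1*(-247810)) = 91204 - (171897 + 247810) = 91204 - 1*419707 = 91204 - 419707 = -328503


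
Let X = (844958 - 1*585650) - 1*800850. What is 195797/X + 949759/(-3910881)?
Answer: -142230350615/235322924278 ≈ -0.60441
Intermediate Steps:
X = -541542 (X = (844958 - 585650) - 800850 = 259308 - 800850 = -541542)
195797/X + 949759/(-3910881) = 195797/(-541542) + 949759/(-3910881) = 195797*(-1/541542) + 949759*(-1/3910881) = -195797/541542 - 949759/3910881 = -142230350615/235322924278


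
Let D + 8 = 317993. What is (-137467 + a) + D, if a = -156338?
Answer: 24180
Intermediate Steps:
D = 317985 (D = -8 + 317993 = 317985)
(-137467 + a) + D = (-137467 - 156338) + 317985 = -293805 + 317985 = 24180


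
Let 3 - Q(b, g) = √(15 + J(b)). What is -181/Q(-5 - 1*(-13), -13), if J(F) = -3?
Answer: 181 + 362*√3/3 ≈ 390.00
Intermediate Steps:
Q(b, g) = 3 - 2*√3 (Q(b, g) = 3 - √(15 - 3) = 3 - √12 = 3 - 2*√3)
-181/Q(-5 - 1*(-13), -13) = -181/(3 - 2*√3)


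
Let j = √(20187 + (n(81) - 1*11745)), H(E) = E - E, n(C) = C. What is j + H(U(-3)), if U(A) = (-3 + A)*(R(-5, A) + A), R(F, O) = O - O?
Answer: 3*√947 ≈ 92.320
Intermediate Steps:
R(F, O) = 0
U(A) = A*(-3 + A) (U(A) = (-3 + A)*(0 + A) = (-3 + A)*A = A*(-3 + A))
H(E) = 0
j = 3*√947 (j = √(20187 + (81 - 1*11745)) = √(20187 + (81 - 11745)) = √(20187 - 11664) = √8523 = 3*√947 ≈ 92.320)
j + H(U(-3)) = 3*√947 + 0 = 3*√947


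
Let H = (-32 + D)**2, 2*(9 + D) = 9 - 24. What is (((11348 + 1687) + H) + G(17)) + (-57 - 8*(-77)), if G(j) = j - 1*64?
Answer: 63597/4 ≈ 15899.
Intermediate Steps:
D = -33/2 (D = -9 + (9 - 24)/2 = -9 + (1/2)*(-15) = -9 - 15/2 = -33/2 ≈ -16.500)
H = 9409/4 (H = (-32 - 33/2)**2 = (-97/2)**2 = 9409/4 ≈ 2352.3)
G(j) = -64 + j (G(j) = j - 64 = -64 + j)
(((11348 + 1687) + H) + G(17)) + (-57 - 8*(-77)) = (((11348 + 1687) + 9409/4) + (-64 + 17)) + (-57 - 8*(-77)) = ((13035 + 9409/4) - 47) + (-57 + 616) = (61549/4 - 47) + 559 = 61361/4 + 559 = 63597/4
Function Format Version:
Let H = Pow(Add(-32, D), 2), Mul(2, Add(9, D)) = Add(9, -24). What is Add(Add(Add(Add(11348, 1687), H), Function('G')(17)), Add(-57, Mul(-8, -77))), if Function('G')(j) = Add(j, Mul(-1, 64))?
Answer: Rational(63597, 4) ≈ 15899.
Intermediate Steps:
D = Rational(-33, 2) (D = Add(-9, Mul(Rational(1, 2), Add(9, -24))) = Add(-9, Mul(Rational(1, 2), -15)) = Add(-9, Rational(-15, 2)) = Rational(-33, 2) ≈ -16.500)
H = Rational(9409, 4) (H = Pow(Add(-32, Rational(-33, 2)), 2) = Pow(Rational(-97, 2), 2) = Rational(9409, 4) ≈ 2352.3)
Function('G')(j) = Add(-64, j) (Function('G')(j) = Add(j, -64) = Add(-64, j))
Add(Add(Add(Add(11348, 1687), H), Function('G')(17)), Add(-57, Mul(-8, -77))) = Add(Add(Add(Add(11348, 1687), Rational(9409, 4)), Add(-64, 17)), Add(-57, Mul(-8, -77))) = Add(Add(Add(13035, Rational(9409, 4)), -47), Add(-57, 616)) = Add(Add(Rational(61549, 4), -47), 559) = Add(Rational(61361, 4), 559) = Rational(63597, 4)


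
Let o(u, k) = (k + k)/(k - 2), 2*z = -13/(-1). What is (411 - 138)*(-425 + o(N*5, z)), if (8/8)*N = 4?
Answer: -345709/3 ≈ -1.1524e+5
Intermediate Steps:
N = 4
z = 13/2 (z = (-13/(-1))/2 = (-13*(-1))/2 = (1/2)*13 = 13/2 ≈ 6.5000)
o(u, k) = 2*k/(-2 + k) (o(u, k) = (2*k)/(-2 + k) = 2*k/(-2 + k))
(411 - 138)*(-425 + o(N*5, z)) = (411 - 138)*(-425 + 2*(13/2)/(-2 + 13/2)) = 273*(-425 + 2*(13/2)/(9/2)) = 273*(-425 + 2*(13/2)*(2/9)) = 273*(-425 + 26/9) = 273*(-3799/9) = -345709/3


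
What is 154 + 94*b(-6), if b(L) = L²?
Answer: 3538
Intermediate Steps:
154 + 94*b(-6) = 154 + 94*(-6)² = 154 + 94*36 = 154 + 3384 = 3538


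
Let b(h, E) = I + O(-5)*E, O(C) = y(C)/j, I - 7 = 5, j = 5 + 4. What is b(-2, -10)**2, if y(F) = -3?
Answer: 2116/9 ≈ 235.11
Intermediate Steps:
j = 9
I = 12 (I = 7 + 5 = 12)
O(C) = -1/3 (O(C) = -3/9 = -3*1/9 = -1/3)
b(h, E) = 12 - E/3
b(-2, -10)**2 = (12 - 1/3*(-10))**2 = (12 + 10/3)**2 = (46/3)**2 = 2116/9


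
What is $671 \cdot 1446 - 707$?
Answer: $969559$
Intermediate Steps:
$671 \cdot 1446 - 707 = 970266 - 707 = 969559$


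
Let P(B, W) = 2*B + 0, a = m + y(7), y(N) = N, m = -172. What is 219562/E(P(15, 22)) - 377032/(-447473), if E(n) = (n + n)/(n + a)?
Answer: -442115546653/894946 ≈ -4.9401e+5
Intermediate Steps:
a = -165 (a = -172 + 7 = -165)
P(B, W) = 2*B
E(n) = 2*n/(-165 + n) (E(n) = (n + n)/(n - 165) = (2*n)/(-165 + n) = 2*n/(-165 + n))
219562/E(P(15, 22)) - 377032/(-447473) = 219562/((2*(2*15)/(-165 + 2*15))) - 377032/(-447473) = 219562/((2*30/(-165 + 30))) - 377032*(-1/447473) = 219562/((2*30/(-135))) + 377032/447473 = 219562/((2*30*(-1/135))) + 377032/447473 = 219562/(-4/9) + 377032/447473 = 219562*(-9/4) + 377032/447473 = -988029/2 + 377032/447473 = -442115546653/894946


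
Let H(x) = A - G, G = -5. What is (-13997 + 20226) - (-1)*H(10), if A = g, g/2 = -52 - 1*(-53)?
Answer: 6236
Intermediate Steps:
g = 2 (g = 2*(-52 - 1*(-53)) = 2*(-52 + 53) = 2*1 = 2)
A = 2
H(x) = 7 (H(x) = 2 - 1*(-5) = 2 + 5 = 7)
(-13997 + 20226) - (-1)*H(10) = (-13997 + 20226) - (-1)*7 = 6229 - 1*(-7) = 6229 + 7 = 6236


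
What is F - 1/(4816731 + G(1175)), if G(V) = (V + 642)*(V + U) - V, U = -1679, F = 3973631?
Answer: 15496318490227/3899788 ≈ 3.9736e+6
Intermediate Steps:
G(V) = -V + (-1679 + V)*(642 + V) (G(V) = (V + 642)*(V - 1679) - V = (642 + V)*(-1679 + V) - V = (-1679 + V)*(642 + V) - V = -V + (-1679 + V)*(642 + V))
F - 1/(4816731 + G(1175)) = 3973631 - 1/(4816731 + (-1077918 + 1175² - 1038*1175)) = 3973631 - 1/(4816731 + (-1077918 + 1380625 - 1219650)) = 3973631 - 1/(4816731 - 916943) = 3973631 - 1/3899788 = 15496318490227/3899788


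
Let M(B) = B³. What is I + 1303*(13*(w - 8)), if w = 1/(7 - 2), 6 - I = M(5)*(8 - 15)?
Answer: -656216/5 ≈ -1.3124e+5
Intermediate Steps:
I = 881 (I = 6 - 5³*(8 - 15) = 6 - 125*(-7) = 6 - 1*(-875) = 6 + 875 = 881)
w = ⅕ (w = 1/5 = ⅕ ≈ 0.20000)
I + 1303*(13*(w - 8)) = 881 + 1303*(13*(⅕ - 8)) = 881 + 1303*(13*(-39/5)) = 881 + 1303*(-507/5) = 881 - 660621/5 = -656216/5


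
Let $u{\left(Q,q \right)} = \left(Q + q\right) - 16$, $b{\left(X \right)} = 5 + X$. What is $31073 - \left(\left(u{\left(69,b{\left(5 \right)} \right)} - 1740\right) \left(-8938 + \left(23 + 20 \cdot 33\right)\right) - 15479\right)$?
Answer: $-13797083$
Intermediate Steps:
$u{\left(Q,q \right)} = -16 + Q + q$
$31073 - \left(\left(u{\left(69,b{\left(5 \right)} \right)} - 1740\right) \left(-8938 + \left(23 + 20 \cdot 33\right)\right) - 15479\right) = 31073 - \left(\left(\left(-16 + 69 + \left(5 + 5\right)\right) - 1740\right) \left(-8938 + \left(23 + 20 \cdot 33\right)\right) - 15479\right) = 31073 - \left(\left(\left(-16 + 69 + 10\right) - 1740\right) \left(-8938 + \left(23 + 660\right)\right) - 15479\right) = 31073 - \left(\left(63 - 1740\right) \left(-8938 + 683\right) - 15479\right) = 31073 - \left(\left(-1677\right) \left(-8255\right) - 15479\right) = 31073 - \left(13843635 - 15479\right) = 31073 - 13828156 = -13797083$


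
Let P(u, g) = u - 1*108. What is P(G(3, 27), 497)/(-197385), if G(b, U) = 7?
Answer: 101/197385 ≈ 0.00051169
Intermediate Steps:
P(u, g) = -108 + u (P(u, g) = u - 108 = -108 + u)
P(G(3, 27), 497)/(-197385) = (-108 + 7)/(-197385) = -101*(-1/197385) = 101/197385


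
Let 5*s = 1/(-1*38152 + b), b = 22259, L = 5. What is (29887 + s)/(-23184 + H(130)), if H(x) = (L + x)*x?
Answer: -131942803/24872545 ≈ -5.3048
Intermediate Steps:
s = -1/79465 (s = 1/(5*(-1*38152 + 22259)) = 1/(5*(-38152 + 22259)) = (⅕)/(-15893) = (⅕)*(-1/15893) = -1/79465 ≈ -1.2584e-5)
H(x) = x*(5 + x) (H(x) = (5 + x)*x = x*(5 + x))
(29887 + s)/(-23184 + H(130)) = (29887 - 1/79465)/(-23184 + 130*(5 + 130)) = 2374970454/(79465*(-23184 + 130*135)) = 2374970454/(79465*(-23184 + 17550)) = (2374970454/79465)/(-5634) = (2374970454/79465)*(-1/5634) = -131942803/24872545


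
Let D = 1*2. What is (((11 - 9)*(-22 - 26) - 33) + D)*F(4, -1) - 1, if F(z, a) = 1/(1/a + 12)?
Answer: -138/11 ≈ -12.545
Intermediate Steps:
D = 2
F(z, a) = 1/(12 + 1/a)
(((11 - 9)*(-22 - 26) - 33) + D)*F(4, -1) - 1 = (((11 - 9)*(-22 - 26) - 33) + 2)*(-1/(1 + 12*(-1))) - 1 = ((2*(-48) - 33) + 2)*(-1/(1 - 12)) - 1 = ((-96 - 33) + 2)*(-1/(-11)) - 1 = (-129 + 2)*(-1*(-1/11)) - 1 = -127*1/11 - 1 = -127/11 - 1 = -138/11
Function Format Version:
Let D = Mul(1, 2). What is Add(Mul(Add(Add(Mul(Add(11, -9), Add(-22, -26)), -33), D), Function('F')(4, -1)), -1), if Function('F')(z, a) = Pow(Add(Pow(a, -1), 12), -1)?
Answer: Rational(-138, 11) ≈ -12.545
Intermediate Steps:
D = 2
Function('F')(z, a) = Pow(Add(12, Pow(a, -1)), -1)
Add(Mul(Add(Add(Mul(Add(11, -9), Add(-22, -26)), -33), D), Function('F')(4, -1)), -1) = Add(Mul(Add(Add(Mul(Add(11, -9), Add(-22, -26)), -33), 2), Mul(-1, Pow(Add(1, Mul(12, -1)), -1))), -1) = Add(Mul(Add(Add(Mul(2, -48), -33), 2), Mul(-1, Pow(Add(1, -12), -1))), -1) = Add(Mul(Add(Add(-96, -33), 2), Mul(-1, Pow(-11, -1))), -1) = Add(Mul(Add(-129, 2), Mul(-1, Rational(-1, 11))), -1) = Add(Mul(-127, Rational(1, 11)), -1) = Add(Rational(-127, 11), -1) = Rational(-138, 11)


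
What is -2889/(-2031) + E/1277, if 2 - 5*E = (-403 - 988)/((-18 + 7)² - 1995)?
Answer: 11524362559/8100636730 ≈ 1.4226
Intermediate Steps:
E = 2357/9370 (E = ⅖ - (-403 - 988)/(5*((-18 + 7)² - 1995)) = ⅖ - (-1391)/(5*((-11)² - 1995)) = ⅖ - (-1391)/(5*(121 - 1995)) = ⅖ - (-1391)/(5*(-1874)) = ⅖ - (-1391)*(-1)/(5*1874) = ⅖ - ⅕*1391/1874 = ⅖ - 1391/9370 = 2357/9370 ≈ 0.25155)
-2889/(-2031) + E/1277 = -2889/(-2031) + (2357/9370)/1277 = -2889*(-1/2031) + (2357/9370)*(1/1277) = 963/677 + 2357/11965490 = 11524362559/8100636730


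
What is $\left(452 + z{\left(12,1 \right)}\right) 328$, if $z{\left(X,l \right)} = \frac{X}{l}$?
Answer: $152192$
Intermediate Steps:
$\left(452 + z{\left(12,1 \right)}\right) 328 = \left(452 + \frac{12}{1}\right) 328 = \left(452 + 12 \cdot 1\right) 328 = \left(452 + 12\right) 328 = 464 \cdot 328 = 152192$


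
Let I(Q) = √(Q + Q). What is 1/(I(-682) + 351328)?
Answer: 87832/30857841237 - I*√341/61715682474 ≈ 2.8463e-6 - 2.9921e-10*I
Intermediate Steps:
I(Q) = √2*√Q (I(Q) = √(2*Q) = √2*√Q)
1/(I(-682) + 351328) = 1/(√2*√(-682) + 351328) = 1/(√2*(I*√682) + 351328) = 1/(2*I*√341 + 351328) = 1/(351328 + 2*I*√341)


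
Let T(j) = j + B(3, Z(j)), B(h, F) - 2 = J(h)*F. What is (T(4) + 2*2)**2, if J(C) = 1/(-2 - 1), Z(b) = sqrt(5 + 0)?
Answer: (30 - sqrt(5))**2/9 ≈ 85.648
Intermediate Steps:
Z(b) = sqrt(5)
J(C) = -1/3 (J(C) = 1/(-3) = -1/3)
B(h, F) = 2 - F/3
T(j) = 2 + j - sqrt(5)/3 (T(j) = j + (2 - sqrt(5)/3) = 2 + j - sqrt(5)/3)
(T(4) + 2*2)**2 = ((2 + 4 - sqrt(5)/3) + 2*2)**2 = ((6 - sqrt(5)/3) + 4)**2 = (10 - sqrt(5)/3)**2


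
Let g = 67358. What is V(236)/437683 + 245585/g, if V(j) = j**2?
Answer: 111239950723/29481451514 ≈ 3.7732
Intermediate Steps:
V(236)/437683 + 245585/g = 236**2/437683 + 245585/67358 = 55696*(1/437683) + 245585*(1/67358) = 55696/437683 + 245585/67358 = 111239950723/29481451514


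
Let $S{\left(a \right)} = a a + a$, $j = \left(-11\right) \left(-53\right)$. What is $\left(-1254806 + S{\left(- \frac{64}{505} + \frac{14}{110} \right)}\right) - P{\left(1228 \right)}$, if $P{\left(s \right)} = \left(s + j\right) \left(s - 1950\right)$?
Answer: $\frac{1627328823074}{30858025} \approx 52736.0$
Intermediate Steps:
$j = 583$
$S{\left(a \right)} = a + a^{2}$ ($S{\left(a \right)} = a^{2} + a = a + a^{2}$)
$P{\left(s \right)} = \left(-1950 + s\right) \left(583 + s\right)$ ($P{\left(s \right)} = \left(s + 583\right) \left(s - 1950\right) = \left(583 + s\right) \left(-1950 + s\right) = \left(-1950 + s\right) \left(583 + s\right)$)
$\left(-1254806 + S{\left(- \frac{64}{505} + \frac{14}{110} \right)}\right) - P{\left(1228 \right)} = \left(-1254806 + \left(- \frac{64}{505} + \frac{14}{110}\right) \left(1 + \left(- \frac{64}{505} + \frac{14}{110}\right)\right)\right) - \left(-1136850 + 1228^{2} - 1678676\right) = \left(-1254806 + \left(\left(-64\right) \frac{1}{505} + 14 \cdot \frac{1}{110}\right) \left(1 + \left(\left(-64\right) \frac{1}{505} + 14 \cdot \frac{1}{110}\right)\right)\right) - \left(-1136850 + 1507984 - 1678676\right) = \left(-1254806 + \left(- \frac{64}{505} + \frac{7}{55}\right) \left(1 + \left(- \frac{64}{505} + \frac{7}{55}\right)\right)\right) - -1307542 = \left(-1254806 + \frac{3 \left(1 + \frac{3}{5555}\right)}{5555}\right) + 1307542 = \left(-1254806 + \frac{3}{5555} \cdot \frac{5558}{5555}\right) + 1307542 = \left(-1254806 + \frac{16674}{30858025}\right) + 1307542 = - \frac{38720834901476}{30858025} + 1307542 = \frac{1627328823074}{30858025}$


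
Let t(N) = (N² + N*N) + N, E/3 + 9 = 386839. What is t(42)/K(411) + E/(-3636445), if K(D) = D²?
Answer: -12203268176/40951461723 ≈ -0.29799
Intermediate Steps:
E = 1160490 (E = -27 + 3*386839 = -27 + 1160517 = 1160490)
t(N) = N + 2*N² (t(N) = (N² + N²) + N = 2*N² + N = N + 2*N²)
t(42)/K(411) + E/(-3636445) = (42*(1 + 2*42))/(411²) + 1160490/(-3636445) = (42*(1 + 84))/168921 + 1160490*(-1/3636445) = (42*85)*(1/168921) - 232098/727289 = 3570*(1/168921) - 232098/727289 = 1190/56307 - 232098/727289 = -12203268176/40951461723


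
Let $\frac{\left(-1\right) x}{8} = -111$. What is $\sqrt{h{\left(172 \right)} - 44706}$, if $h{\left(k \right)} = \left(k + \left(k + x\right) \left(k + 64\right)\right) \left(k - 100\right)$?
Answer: $\sqrt{17979198} \approx 4240.2$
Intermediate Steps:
$x = 888$ ($x = \left(-8\right) \left(-111\right) = 888$)
$h{\left(k \right)} = \left(-100 + k\right) \left(k + \left(64 + k\right) \left(888 + k\right)\right)$ ($h{\left(k \right)} = \left(k + \left(k + 888\right) \left(k + 64\right)\right) \left(k - 100\right) = \left(k + \left(888 + k\right) \left(64 + k\right)\right) \left(-100 + k\right) = \left(k + \left(64 + k\right) \left(888 + k\right)\right) \left(-100 + k\right) = \left(-100 + k\right) \left(k + \left(64 + k\right) \left(888 + k\right)\right)$)
$\sqrt{h{\left(172 \right)} - 44706} = \sqrt{\left(-5683200 + 172^{3} - 6616496 + 853 \cdot 172^{2}\right) - 44706} = \sqrt{\left(-5683200 + 5088448 - 6616496 + 853 \cdot 29584\right) - 44706} = \sqrt{\left(-5683200 + 5088448 - 6616496 + 25235152\right) - 44706} = \sqrt{18023904 - 44706} = \sqrt{17979198}$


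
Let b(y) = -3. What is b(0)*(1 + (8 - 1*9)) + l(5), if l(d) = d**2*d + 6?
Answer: 131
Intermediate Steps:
l(d) = 6 + d**3 (l(d) = d**3 + 6 = 6 + d**3)
b(0)*(1 + (8 - 1*9)) + l(5) = -3*(1 + (8 - 1*9)) + (6 + 5**3) = -3*(1 + (8 - 9)) + (6 + 125) = -3*(1 - 1) + 131 = -3*0 + 131 = 0 + 131 = 131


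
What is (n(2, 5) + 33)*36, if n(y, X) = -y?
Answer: 1116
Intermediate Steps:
(n(2, 5) + 33)*36 = (-1*2 + 33)*36 = (-2 + 33)*36 = 31*36 = 1116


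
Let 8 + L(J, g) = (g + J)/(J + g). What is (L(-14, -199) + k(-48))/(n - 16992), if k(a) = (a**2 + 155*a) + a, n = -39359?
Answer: 5191/56351 ≈ 0.092119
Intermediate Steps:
L(J, g) = -7 (L(J, g) = -8 + (g + J)/(J + g) = -8 + (J + g)/(J + g) = -8 + 1 = -7)
k(a) = a**2 + 156*a
(L(-14, -199) + k(-48))/(n - 16992) = (-7 - 48*(156 - 48))/(-39359 - 16992) = (-7 - 48*108)/(-56351) = (-7 - 5184)*(-1/56351) = -5191*(-1/56351) = 5191/56351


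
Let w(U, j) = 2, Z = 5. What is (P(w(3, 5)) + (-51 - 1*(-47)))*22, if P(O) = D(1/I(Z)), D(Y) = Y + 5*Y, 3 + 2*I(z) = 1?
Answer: -220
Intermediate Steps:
I(z) = -1 (I(z) = -3/2 + (½)*1 = -3/2 + ½ = -1)
D(Y) = 6*Y
P(O) = -6 (P(O) = 6/(-1) = 6*(-1) = -6)
(P(w(3, 5)) + (-51 - 1*(-47)))*22 = (-6 + (-51 - 1*(-47)))*22 = (-6 + (-51 + 47))*22 = (-6 - 4)*22 = -10*22 = -220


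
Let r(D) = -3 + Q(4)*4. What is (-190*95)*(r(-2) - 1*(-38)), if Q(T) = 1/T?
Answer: -649800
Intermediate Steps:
r(D) = -2 (r(D) = -3 + 4/4 = -3 + (¼)*4 = -3 + 1 = -2)
(-190*95)*(r(-2) - 1*(-38)) = (-190*95)*(-2 - 1*(-38)) = -18050*(-2 + 38) = -18050*36 = -649800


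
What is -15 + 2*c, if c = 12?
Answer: 9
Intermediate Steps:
-15 + 2*c = -15 + 2*12 = -15 + 24 = 9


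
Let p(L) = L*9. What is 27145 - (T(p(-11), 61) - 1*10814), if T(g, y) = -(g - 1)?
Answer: 37859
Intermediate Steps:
p(L) = 9*L
T(g, y) = 1 - g (T(g, y) = -(-1 + g) = 1 - g)
27145 - (T(p(-11), 61) - 1*10814) = 27145 - ((1 - 9*(-11)) - 1*10814) = 27145 - ((1 - 1*(-99)) - 10814) = 27145 - ((1 + 99) - 10814) = 27145 - (100 - 10814) = 27145 - 1*(-10714) = 27145 + 10714 = 37859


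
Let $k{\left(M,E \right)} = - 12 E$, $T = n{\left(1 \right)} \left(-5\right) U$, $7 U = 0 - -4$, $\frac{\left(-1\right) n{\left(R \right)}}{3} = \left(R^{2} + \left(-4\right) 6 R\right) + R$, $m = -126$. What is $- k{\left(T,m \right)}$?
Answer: $-1512$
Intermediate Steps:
$n{\left(R \right)} = - 3 R^{2} + 69 R$ ($n{\left(R \right)} = - 3 \left(\left(R^{2} + \left(-4\right) 6 R\right) + R\right) = - 3 \left(\left(R^{2} - 24 R\right) + R\right) = - 3 \left(R^{2} - 23 R\right) = - 3 R^{2} + 69 R$)
$U = \frac{4}{7}$ ($U = \frac{0 - -4}{7} = \frac{0 + 4}{7} = \frac{1}{7} \cdot 4 = \frac{4}{7} \approx 0.57143$)
$T = - \frac{1320}{7}$ ($T = 3 \cdot 1 \left(23 - 1\right) \left(-5\right) \frac{4}{7} = 3 \cdot 1 \cdot 22 \left(-5\right) \frac{4}{7} = 66 \left(-5\right) \frac{4}{7} = \left(-330\right) \frac{4}{7} = - \frac{1320}{7} \approx -188.57$)
$- k{\left(T,m \right)} = - \left(-12\right) \left(-126\right) = \left(-1\right) 1512 = -1512$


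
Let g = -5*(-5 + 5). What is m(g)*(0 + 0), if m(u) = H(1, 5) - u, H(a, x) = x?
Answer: 0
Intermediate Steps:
g = 0 (g = -5*0 = 0)
m(u) = 5 - u
m(g)*(0 + 0) = (5 - 1*0)*(0 + 0) = (5 + 0)*0 = 5*0 = 0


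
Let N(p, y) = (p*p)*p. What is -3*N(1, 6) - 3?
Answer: -6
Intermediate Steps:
N(p, y) = p**3 (N(p, y) = p**2*p = p**3)
-3*N(1, 6) - 3 = -3*1**3 - 3 = -3*1 - 3 = -3 - 3 = -6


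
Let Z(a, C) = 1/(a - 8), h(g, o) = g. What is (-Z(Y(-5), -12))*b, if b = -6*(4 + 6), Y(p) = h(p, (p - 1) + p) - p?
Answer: -15/2 ≈ -7.5000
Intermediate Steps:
Y(p) = 0 (Y(p) = p - p = 0)
Z(a, C) = 1/(-8 + a)
b = -60 (b = -6*10 = -60)
(-Z(Y(-5), -12))*b = -1/(-8 + 0)*(-60) = -1/(-8)*(-60) = -1*(-⅛)*(-60) = (⅛)*(-60) = -15/2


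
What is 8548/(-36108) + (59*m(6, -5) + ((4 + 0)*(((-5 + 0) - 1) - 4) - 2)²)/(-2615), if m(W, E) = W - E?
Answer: -27370406/23605605 ≈ -1.1595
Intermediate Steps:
8548/(-36108) + (59*m(6, -5) + ((4 + 0)*(((-5 + 0) - 1) - 4) - 2)²)/(-2615) = 8548/(-36108) + (59*(6 - 1*(-5)) + ((4 + 0)*(((-5 + 0) - 1) - 4) - 2)²)/(-2615) = 8548*(-1/36108) + (59*(6 + 5) + (4*((-5 - 1) - 4) - 2)²)*(-1/2615) = -2137/9027 + (59*11 + (4*(-6 - 4) - 2)²)*(-1/2615) = -2137/9027 + (649 + (4*(-10) - 2)²)*(-1/2615) = -2137/9027 + (649 + (-40 - 2)²)*(-1/2615) = -2137/9027 + (649 + (-42)²)*(-1/2615) = -2137/9027 + (649 + 1764)*(-1/2615) = -2137/9027 + 2413*(-1/2615) = -2137/9027 - 2413/2615 = -27370406/23605605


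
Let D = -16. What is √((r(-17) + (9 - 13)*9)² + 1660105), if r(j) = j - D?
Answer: √1661474 ≈ 1289.0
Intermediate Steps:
r(j) = 16 + j (r(j) = j - 1*(-16) = j + 16 = 16 + j)
√((r(-17) + (9 - 13)*9)² + 1660105) = √(((16 - 17) + (9 - 13)*9)² + 1660105) = √((-1 - 4*9)² + 1660105) = √((-1 - 36)² + 1660105) = √((-37)² + 1660105) = √(1369 + 1660105) = √1661474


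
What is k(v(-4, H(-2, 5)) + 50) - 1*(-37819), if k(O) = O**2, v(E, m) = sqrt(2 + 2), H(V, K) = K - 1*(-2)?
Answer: 40523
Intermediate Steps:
H(V, K) = 2 + K (H(V, K) = K + 2 = 2 + K)
v(E, m) = 2 (v(E, m) = sqrt(4) = 2)
k(v(-4, H(-2, 5)) + 50) - 1*(-37819) = (2 + 50)**2 - 1*(-37819) = 52**2 + 37819 = 2704 + 37819 = 40523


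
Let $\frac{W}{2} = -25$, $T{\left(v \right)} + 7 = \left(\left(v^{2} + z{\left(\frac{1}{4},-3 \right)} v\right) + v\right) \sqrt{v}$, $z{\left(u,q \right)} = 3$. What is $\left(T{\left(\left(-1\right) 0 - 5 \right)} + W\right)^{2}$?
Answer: $3124 - 570 i \sqrt{5} \approx 3124.0 - 1274.6 i$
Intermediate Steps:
$T{\left(v \right)} = -7 + \sqrt{v} \left(v^{2} + 4 v\right)$ ($T{\left(v \right)} = -7 + \left(\left(v^{2} + 3 v\right) + v\right) \sqrt{v} = -7 + \left(v^{2} + 4 v\right) \sqrt{v} = -7 + \sqrt{v} \left(v^{2} + 4 v\right)$)
$W = -50$ ($W = 2 \left(-25\right) = -50$)
$\left(T{\left(\left(-1\right) 0 - 5 \right)} + W\right)^{2} = \left(\left(-7 + \left(\left(-1\right) 0 - 5\right)^{\frac{5}{2}} + 4 \left(\left(-1\right) 0 - 5\right)^{\frac{3}{2}}\right) - 50\right)^{2} = \left(\left(-7 + \left(0 - 5\right)^{\frac{5}{2}} + 4 \left(0 - 5\right)^{\frac{3}{2}}\right) - 50\right)^{2} = \left(\left(-7 + \left(-5\right)^{\frac{5}{2}} + 4 \left(-5\right)^{\frac{3}{2}}\right) - 50\right)^{2} = \left(\left(-7 + 25 i \sqrt{5} + 4 \left(- 5 i \sqrt{5}\right)\right) - 50\right)^{2} = \left(\left(-7 + 25 i \sqrt{5} - 20 i \sqrt{5}\right) - 50\right)^{2} = \left(\left(-7 + 5 i \sqrt{5}\right) - 50\right)^{2} = \left(-57 + 5 i \sqrt{5}\right)^{2}$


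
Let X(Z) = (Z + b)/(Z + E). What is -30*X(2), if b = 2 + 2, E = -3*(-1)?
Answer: -36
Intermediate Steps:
E = 3
b = 4
X(Z) = (4 + Z)/(3 + Z) (X(Z) = (Z + 4)/(Z + 3) = (4 + Z)/(3 + Z))
-30*X(2) = -30*(4 + 2)/(3 + 2) = -30*6/5 = -36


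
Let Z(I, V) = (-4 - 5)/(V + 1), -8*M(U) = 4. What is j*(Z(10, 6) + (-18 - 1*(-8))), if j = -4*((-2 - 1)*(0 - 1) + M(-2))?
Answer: 790/7 ≈ 112.86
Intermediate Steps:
M(U) = -½ (M(U) = -⅛*4 = -½)
Z(I, V) = -9/(1 + V)
j = -10 (j = -4*((-2 - 1)*(0 - 1) - ½) = -4*(-3*(-1) - ½) = -4*(3 - ½) = -4*5/2 = -10)
j*(Z(10, 6) + (-18 - 1*(-8))) = -10*(-9/(1 + 6) + (-18 - 1*(-8))) = -10*(-9/7 + (-18 + 8)) = -10*(-9*⅐ - 10) = -10*(-9/7 - 10) = -10*(-79/7) = 790/7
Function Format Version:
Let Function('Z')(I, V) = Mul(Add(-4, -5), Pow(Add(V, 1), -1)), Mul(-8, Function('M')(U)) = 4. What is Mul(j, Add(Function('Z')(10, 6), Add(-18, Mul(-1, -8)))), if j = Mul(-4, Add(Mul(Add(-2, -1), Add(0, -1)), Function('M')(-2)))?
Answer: Rational(790, 7) ≈ 112.86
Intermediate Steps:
Function('M')(U) = Rational(-1, 2) (Function('M')(U) = Mul(Rational(-1, 8), 4) = Rational(-1, 2))
Function('Z')(I, V) = Mul(-9, Pow(Add(1, V), -1))
j = -10 (j = Mul(-4, Add(Mul(Add(-2, -1), Add(0, -1)), Rational(-1, 2))) = Mul(-4, Add(Mul(-3, -1), Rational(-1, 2))) = Mul(-4, Add(3, Rational(-1, 2))) = Mul(-4, Rational(5, 2)) = -10)
Mul(j, Add(Function('Z')(10, 6), Add(-18, Mul(-1, -8)))) = Mul(-10, Add(Mul(-9, Pow(Add(1, 6), -1)), Add(-18, Mul(-1, -8)))) = Mul(-10, Add(Mul(-9, Pow(7, -1)), Add(-18, 8))) = Mul(-10, Add(Mul(-9, Rational(1, 7)), -10)) = Mul(-10, Add(Rational(-9, 7), -10)) = Mul(-10, Rational(-79, 7)) = Rational(790, 7)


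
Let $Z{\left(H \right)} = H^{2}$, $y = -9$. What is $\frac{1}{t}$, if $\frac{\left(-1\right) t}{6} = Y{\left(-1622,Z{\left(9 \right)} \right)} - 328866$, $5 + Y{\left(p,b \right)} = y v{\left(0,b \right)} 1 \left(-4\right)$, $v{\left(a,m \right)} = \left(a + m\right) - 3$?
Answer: $\frac{1}{1956378} \approx 5.1115 \cdot 10^{-7}$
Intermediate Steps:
$v{\left(a,m \right)} = -3 + a + m$
$Y{\left(p,b \right)} = -113 + 36 b$ ($Y{\left(p,b \right)} = -5 + - 9 \left(-3 + 0 + b\right) 1 \left(-4\right) = -5 + - 9 \left(-3 + b\right) \left(-4\right) = -5 + \left(27 - 9 b\right) \left(-4\right) = -5 + \left(-108 + 36 b\right) = -113 + 36 b$)
$t = 1956378$ ($t = - 6 \left(\left(-113 + 36 \cdot 9^{2}\right) - 328866\right) = - 6 \left(\left(-113 + 36 \cdot 81\right) - 328866\right) = - 6 \left(\left(-113 + 2916\right) - 328866\right) = - 6 \left(2803 - 328866\right) = \left(-6\right) \left(-326063\right) = 1956378$)
$\frac{1}{t} = \frac{1}{1956378}$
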